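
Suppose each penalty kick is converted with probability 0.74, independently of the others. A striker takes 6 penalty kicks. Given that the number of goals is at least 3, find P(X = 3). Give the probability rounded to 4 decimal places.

X ~ Binomial(6, 0.74). Want P(X=3 | X≥3) = P(X=3) / P(X≥3).
P(X=3) = C(6,3)·0.74^3·0.26^3 = 0.142444
P(X≥3) = 1 − 0.000309 − 0.005275 − 0.037536 = 0.956880
Ratio = 0.142444 / 0.956880 = 0.148863

0.1489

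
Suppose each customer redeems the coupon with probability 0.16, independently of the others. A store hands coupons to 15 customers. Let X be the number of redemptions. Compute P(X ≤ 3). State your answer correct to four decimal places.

0.7908

X ~ Binomial(15, 0.16); P(X ≤ 3) = Σ C(15,k) p^k (1−p)^(15−k) over k:
  k=0: C(15,0)·0.16^0·0.84^15 = 0.073146
  k=1: C(15,1)·0.16^1·0.84^14 = 0.208988
  k=2: C(15,2)·0.16^2·0.84^13 = 0.278651
  k=3: C(15,3)·0.16^3·0.84^12 = 0.229997
Total = 0.790782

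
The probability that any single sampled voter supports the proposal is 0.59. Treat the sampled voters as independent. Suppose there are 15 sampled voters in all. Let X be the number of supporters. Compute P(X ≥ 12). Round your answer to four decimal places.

0.0785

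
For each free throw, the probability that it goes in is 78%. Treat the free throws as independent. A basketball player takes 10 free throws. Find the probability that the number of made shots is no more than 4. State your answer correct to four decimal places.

X ~ Binomial(10, 0.78); P(X ≤ 4) = Σ C(10,k) p^k (1−p)^(10−k) over k:
  k=0: C(10,0)·0.78^0·0.22^10 = 0.000000
  k=1: C(10,1)·0.78^1·0.22^9 = 0.000009
  k=2: C(10,2)·0.78^2·0.22^8 = 0.000150
  k=3: C(10,3)·0.78^3·0.22^7 = 0.001420
  k=4: C(10,4)·0.78^4·0.22^6 = 0.008813
Total = 0.010394

0.0104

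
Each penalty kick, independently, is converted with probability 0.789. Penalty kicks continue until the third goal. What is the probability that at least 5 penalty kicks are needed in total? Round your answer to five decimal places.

0.19792

Needing more than 4 penalty kicks ⇔ fewer than 3 successes in the first 4. With X ~ Binomial(4, 0.789), P(Y > 4) = P(X ≤ 2).
  k=0: C(4,0)·0.789^0·0.211^4 = 0.0019821
  k=1: C(4,1)·0.789^1·0.211^3 = 0.0296472
  k=2: C(4,2)·0.789^2·0.211^2 = 0.1662915
P(X ≤ 2) = 0.1979209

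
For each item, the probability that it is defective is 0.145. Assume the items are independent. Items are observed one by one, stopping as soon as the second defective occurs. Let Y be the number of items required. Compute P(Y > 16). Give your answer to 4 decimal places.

Needing more than 16 items ⇔ fewer than 2 successes in the first 16. With X ~ Binomial(16, 0.145), P(Y > 16) = P(X ≤ 1).
  k=0: C(16,0)·0.145^0·0.855^16 = 0.081556
  k=1: C(16,1)·0.145^1·0.855^15 = 0.221299
P(X ≤ 1) = 0.302855

0.3029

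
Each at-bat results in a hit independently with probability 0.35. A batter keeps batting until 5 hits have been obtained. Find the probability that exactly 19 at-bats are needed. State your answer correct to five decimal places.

Y = trial on which the fifth success occurs; negative binomial, r=5, p=0.35.
P(Y=19) = C(18,4) · p^5 · (1−p)^14
= 3060 · 0.0052522 · 0.0024032 = 0.0386232

0.03862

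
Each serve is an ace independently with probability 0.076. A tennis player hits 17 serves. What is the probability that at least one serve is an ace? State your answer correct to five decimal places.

0.73913

P(at least one) = 1 − P(none) = 1 − (1 − 0.076)^17
= 1 − 0.2608696 = 0.7391304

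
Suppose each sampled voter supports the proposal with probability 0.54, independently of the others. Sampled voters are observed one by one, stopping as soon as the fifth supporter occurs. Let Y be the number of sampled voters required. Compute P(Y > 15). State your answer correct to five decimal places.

0.03051

Needing more than 15 sampled voters ⇔ fewer than 5 successes in the first 15. With X ~ Binomial(15, 0.54), P(Y > 15) = P(X ≤ 4).
  k=0: C(15,0)·0.54^0·0.46^15 = 0.0000087
  k=1: C(15,1)·0.54^1·0.46^14 = 0.0001538
  k=2: C(15,2)·0.54^2·0.46^13 = 0.0012642
  k=3: C(15,3)·0.54^3·0.46^12 = 0.0064311
  k=4: C(15,4)·0.54^4·0.46^11 = 0.0226487
P(X ≤ 4) = 0.0305067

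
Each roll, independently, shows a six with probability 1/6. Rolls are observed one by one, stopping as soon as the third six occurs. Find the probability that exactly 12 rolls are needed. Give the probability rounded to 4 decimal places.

0.0493

Y = trial on which the third success occurs; negative binomial, r=3, p=0.166667.
P(Y=12) = C(11,2) · p^3 · (1−p)^9
= 55 · 0.0046296 · 0.19381 = 0.049349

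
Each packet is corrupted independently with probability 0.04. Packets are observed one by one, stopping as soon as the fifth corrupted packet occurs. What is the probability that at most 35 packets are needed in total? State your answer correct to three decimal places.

Finishing within 35 packets ⇔ at least 5 successes in the first 35. With X ~ Binomial(35, 0.04), P(Y ≤ 35) = 1 − P(X ≤ 4).
  k=0: C(35,0)·0.04^0·0.96^35 = 0.23960
  k=1: C(35,1)·0.04^1·0.96^34 = 0.34942
  k=2: C(35,2)·0.04^2·0.96^33 = 0.24751
  k=3: C(35,3)·0.04^3·0.96^32 = 0.11344
  k=4: C(35,4)·0.04^4·0.96^31 = 0.03781
1 − 0.98779 = 0.01221

0.012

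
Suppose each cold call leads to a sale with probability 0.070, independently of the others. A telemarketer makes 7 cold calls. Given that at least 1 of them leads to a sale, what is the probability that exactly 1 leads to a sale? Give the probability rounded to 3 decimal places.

0.796

X ~ Binomial(7, 0.07). Want P(X=1 | X≥1) = P(X=1) / P(X≥1).
P(X=1) = C(7,1)·0.07^1·0.93^6 = 0.31703
P(X≥1) = 1 − 0.60170 = 0.39830
Ratio = 0.31703 / 0.39830 = 0.79595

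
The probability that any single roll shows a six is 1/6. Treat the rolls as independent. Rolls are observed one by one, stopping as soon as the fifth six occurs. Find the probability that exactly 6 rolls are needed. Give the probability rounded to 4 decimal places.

0.0005

Y = trial on which the fifth success occurs; negative binomial, r=5, p=0.166667.
P(Y=6) = C(5,4) · p^5 · (1−p)^1
= 5 · 0.0001286 · 0.83333 = 0.000536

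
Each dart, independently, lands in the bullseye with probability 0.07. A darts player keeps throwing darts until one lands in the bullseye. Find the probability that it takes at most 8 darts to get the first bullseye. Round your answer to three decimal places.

0.440

Y = number of darts to the first success; geometric, p = 0.07.
P(Y ≤ 8) = 1 − (1−p)^8 = 1 − 0.55958 = 0.44042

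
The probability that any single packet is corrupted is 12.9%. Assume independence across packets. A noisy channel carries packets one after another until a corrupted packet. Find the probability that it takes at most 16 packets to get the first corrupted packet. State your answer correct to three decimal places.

0.890

Y = number of packets to the first success; geometric, p = 0.129.
P(Y ≤ 16) = 1 − (1−p)^16 = 1 − 0.10972 = 0.89028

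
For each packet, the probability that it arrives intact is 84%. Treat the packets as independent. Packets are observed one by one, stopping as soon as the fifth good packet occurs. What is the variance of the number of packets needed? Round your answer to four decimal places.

Y = total packets until the fifth success; negative binomial with r=5, p=0.84.
Var(Y) = r(1−p)/p² = 5·0.16 / 0.84² = 1.133787

1.1338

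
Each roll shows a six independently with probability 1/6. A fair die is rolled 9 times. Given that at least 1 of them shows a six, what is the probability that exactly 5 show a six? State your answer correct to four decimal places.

0.0097

X ~ Binomial(9, 0.166667). Want P(X=5 | X≥1) = P(X=5) / P(X≥1).
P(X=5) = C(9,5)·0.166667^5·0.833333^4 = 0.007814
P(X≥1) = 1 − 0.193807 = 0.806193
Ratio = 0.007814 / 0.806193 = 0.009693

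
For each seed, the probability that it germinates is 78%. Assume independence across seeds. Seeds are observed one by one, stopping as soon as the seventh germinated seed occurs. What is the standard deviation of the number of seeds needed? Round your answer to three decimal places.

Y = total seeds until the seventh success; negative binomial with r=7, p=0.78.
SD(Y) = √[r(1−p)/p²] = √(2.53123) = 1.59098

1.591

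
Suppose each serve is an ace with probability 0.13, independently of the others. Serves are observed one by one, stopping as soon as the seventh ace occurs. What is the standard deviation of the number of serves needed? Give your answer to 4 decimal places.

18.9830

Y = total serves until the seventh success; negative binomial with r=7, p=0.13.
SD(Y) = √[r(1−p)/p²] = √(360.355030) = 18.983020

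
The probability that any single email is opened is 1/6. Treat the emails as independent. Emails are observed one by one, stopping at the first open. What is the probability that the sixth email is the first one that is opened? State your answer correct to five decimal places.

0.06698

Geometric (trials to first success), p = 0.166667.
P(Y = 6) = (1−p)^5 · p = 0.40188 · 0.166667 = 0.0669796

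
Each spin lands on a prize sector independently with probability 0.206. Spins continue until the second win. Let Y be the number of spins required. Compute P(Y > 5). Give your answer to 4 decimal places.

Needing more than 5 spins ⇔ fewer than 2 successes in the first 5. With X ~ Binomial(5, 0.206), P(Y > 5) = P(X ≤ 1).
  k=0: C(5,0)·0.206^0·0.794^5 = 0.315575
  k=1: C(5,1)·0.206^1·0.794^4 = 0.409373
P(X ≤ 1) = 0.724948

0.7249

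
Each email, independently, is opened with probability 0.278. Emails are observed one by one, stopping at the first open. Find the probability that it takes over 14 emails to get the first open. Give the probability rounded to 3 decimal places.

Y = number of emails to the first success; geometric, p = 0.278.
P(Y > 14) = P(first 14 all fail) = (1−p)^14 = 0.01046

0.010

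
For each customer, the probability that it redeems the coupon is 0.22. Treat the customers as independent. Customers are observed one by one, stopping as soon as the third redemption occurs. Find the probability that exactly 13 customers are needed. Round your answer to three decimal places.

0.059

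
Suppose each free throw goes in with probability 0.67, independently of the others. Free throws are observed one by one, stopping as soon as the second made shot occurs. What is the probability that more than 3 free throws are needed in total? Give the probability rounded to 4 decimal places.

0.2548

Needing more than 3 free throws ⇔ fewer than 2 successes in the first 3. With X ~ Binomial(3, 0.67), P(Y > 3) = P(X ≤ 1).
  k=0: C(3,0)·0.67^0·0.33^3 = 0.035937
  k=1: C(3,1)·0.67^1·0.33^2 = 0.218889
P(X ≤ 1) = 0.254826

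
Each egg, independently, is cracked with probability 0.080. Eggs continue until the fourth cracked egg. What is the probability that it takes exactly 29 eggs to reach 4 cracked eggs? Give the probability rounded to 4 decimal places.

Y = trial on which the fourth success occurs; negative binomial, r=4, p=0.08.
P(Y=29) = C(28,3) · p^4 · (1−p)^25
= 3276 · 4.096e-05 · 0.12436 = 0.016688

0.0167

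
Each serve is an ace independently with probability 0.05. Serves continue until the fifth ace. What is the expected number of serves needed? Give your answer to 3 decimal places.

100.000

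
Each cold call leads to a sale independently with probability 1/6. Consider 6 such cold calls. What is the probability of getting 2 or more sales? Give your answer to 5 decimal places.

X ~ Binomial(6, 0.166667); P(X ≥ 2) = Σ C(6,k) p^k (1−p)^(6−k) over k:
  k=2: C(6,2)·0.166667^2·0.833333^4 = 0.2009388
  k=3: C(6,3)·0.166667^3·0.833333^3 = 0.0535837
  k=4: C(6,4)·0.166667^4·0.833333^2 = 0.0080376
  k=5: C(6,5)·0.166667^5·0.833333^1 = 0.0006430
  k=6: C(6,6)·0.166667^6·0.833333^0 = 0.0000214
Total = 0.2632245

0.26322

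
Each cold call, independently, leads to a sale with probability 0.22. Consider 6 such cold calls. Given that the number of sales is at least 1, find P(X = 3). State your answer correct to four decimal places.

0.1304

X ~ Binomial(6, 0.22). Want P(X=3 | X≥1) = P(X=3) / P(X≥1).
P(X=3) = C(6,3)·0.22^3·0.78^3 = 0.101061
P(X≥1) = 1 − 0.225200 = 0.774800
Ratio = 0.101061 / 0.774800 = 0.130434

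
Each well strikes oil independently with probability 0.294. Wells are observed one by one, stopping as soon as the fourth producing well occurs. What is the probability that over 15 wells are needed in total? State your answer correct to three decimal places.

Needing more than 15 wells ⇔ fewer than 4 successes in the first 15. With X ~ Binomial(15, 0.294), P(Y > 15) = P(X ≤ 3).
  k=0: C(15,0)·0.294^0·0.706^15 = 0.00540
  k=1: C(15,1)·0.294^1·0.706^14 = 0.03371
  k=2: C(15,2)·0.294^2·0.706^13 = 0.09825
  k=3: C(15,3)·0.294^3·0.706^12 = 0.17730
P(X ≤ 3) = 0.31466

0.315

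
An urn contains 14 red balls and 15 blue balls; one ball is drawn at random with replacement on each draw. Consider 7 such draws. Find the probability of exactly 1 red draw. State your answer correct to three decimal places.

0.065

X ~ Binomial(n=7, p=0.482759).
P(X=1) = C(7,1) · p^1 · (1−p)^6
= 7 · 0.48276 · 0.01915 = 0.06471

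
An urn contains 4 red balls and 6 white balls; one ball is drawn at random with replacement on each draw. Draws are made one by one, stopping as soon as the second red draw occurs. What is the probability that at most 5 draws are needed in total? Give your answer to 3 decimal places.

0.663

Finishing within 5 draws ⇔ at least 2 successes in the first 5. With X ~ Binomial(5, 0.40), P(Y ≤ 5) = 1 − P(X ≤ 1).
  k=0: C(5,0)·0.40^0·0.60^5 = 0.07776
  k=1: C(5,1)·0.40^1·0.60^4 = 0.25920
1 − 0.33696 = 0.66304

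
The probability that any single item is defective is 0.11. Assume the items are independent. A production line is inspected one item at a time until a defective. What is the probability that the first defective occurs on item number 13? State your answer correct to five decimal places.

0.02717

Geometric (trials to first success), p = 0.11.
P(Y = 13) = (1−p)^12 · p = 0.24699 · 0.11 = 0.0271689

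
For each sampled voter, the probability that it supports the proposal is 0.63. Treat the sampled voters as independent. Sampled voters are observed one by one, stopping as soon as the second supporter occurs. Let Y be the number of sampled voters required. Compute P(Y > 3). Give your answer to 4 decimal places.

Needing more than 3 sampled voters ⇔ fewer than 2 successes in the first 3. With X ~ Binomial(3, 0.63), P(Y > 3) = P(X ≤ 1).
  k=0: C(3,0)·0.63^0·0.37^3 = 0.050653
  k=1: C(3,1)·0.63^1·0.37^2 = 0.258741
P(X ≤ 1) = 0.309394

0.3094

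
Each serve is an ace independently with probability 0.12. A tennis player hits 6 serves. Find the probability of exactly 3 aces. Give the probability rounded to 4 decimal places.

X ~ Binomial(n=6, p=0.12).
P(X=3) = C(6,3) · p^3 · (1−p)^3
= 20 · 0.001728 · 0.68147 = 0.023552

0.0236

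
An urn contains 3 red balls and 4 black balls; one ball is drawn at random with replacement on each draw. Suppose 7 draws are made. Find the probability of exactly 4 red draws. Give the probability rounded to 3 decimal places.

X ~ Binomial(n=7, p=0.428571).
P(X=4) = C(7,4) · p^4 · (1−p)^3
= 35 · 0.033736 · 0.18659 = 0.22032

0.220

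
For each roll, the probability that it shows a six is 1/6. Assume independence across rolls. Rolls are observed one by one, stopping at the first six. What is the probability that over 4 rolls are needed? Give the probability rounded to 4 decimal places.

0.4823

Y = number of rolls to the first success; geometric, p = 0.166667.
P(Y > 4) = P(first 4 all fail) = (1−p)^4 = 0.482253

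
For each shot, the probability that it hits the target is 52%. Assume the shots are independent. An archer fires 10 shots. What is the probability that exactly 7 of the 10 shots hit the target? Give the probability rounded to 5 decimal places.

X ~ Binomial(n=10, p=0.52).
P(X=7) = C(10,7) · p^7 · (1−p)^3
= 120 · 0.010281 · 0.11059 = 0.1364358

0.13644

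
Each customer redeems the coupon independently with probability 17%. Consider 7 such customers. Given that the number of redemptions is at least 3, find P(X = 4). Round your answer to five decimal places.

0.16628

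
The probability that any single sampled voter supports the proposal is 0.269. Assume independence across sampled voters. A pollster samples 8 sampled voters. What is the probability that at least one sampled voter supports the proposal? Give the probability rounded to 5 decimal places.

0.91847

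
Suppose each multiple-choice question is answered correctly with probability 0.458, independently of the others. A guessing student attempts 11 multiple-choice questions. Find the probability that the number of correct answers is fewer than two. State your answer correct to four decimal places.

0.0122

X ~ Binomial(11, 0.458); P(X ≤ 1) = Σ C(11,k) p^k (1−p)^(11−k) over k:
  k=0: C(11,0)·0.458^0·0.542^11 = 0.001186
  k=1: C(11,1)·0.458^1·0.542^10 = 0.011022
Total = 0.012208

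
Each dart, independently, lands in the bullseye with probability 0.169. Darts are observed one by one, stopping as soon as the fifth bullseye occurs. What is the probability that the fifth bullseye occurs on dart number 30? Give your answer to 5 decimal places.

0.03200

Y = trial on which the fifth success occurs; negative binomial, r=5, p=0.169.
P(Y=30) = C(29,4) · p^5 · (1−p)^25
= 23751 · 0.00013786 · 0.0097729 = 0.0319993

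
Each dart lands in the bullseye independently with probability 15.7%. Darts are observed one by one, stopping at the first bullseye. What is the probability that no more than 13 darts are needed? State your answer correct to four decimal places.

0.8914

Y = number of darts to the first success; geometric, p = 0.157.
P(Y ≤ 13) = 1 − (1−p)^13 = 1 − 0.108582 = 0.891418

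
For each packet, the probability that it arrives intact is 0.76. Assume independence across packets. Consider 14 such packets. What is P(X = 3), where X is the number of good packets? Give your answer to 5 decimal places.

X ~ Binomial(n=14, p=0.76).
P(X=3) = C(14,3) · p^3 · (1−p)^11
= 364 · 0.43898 · 1.5217e-07 = 0.0000243

0.00002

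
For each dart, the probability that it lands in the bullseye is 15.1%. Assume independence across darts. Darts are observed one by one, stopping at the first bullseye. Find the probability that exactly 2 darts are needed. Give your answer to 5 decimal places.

0.12820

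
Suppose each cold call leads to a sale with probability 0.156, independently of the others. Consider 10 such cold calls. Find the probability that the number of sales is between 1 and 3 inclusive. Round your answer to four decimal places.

X ~ Binomial(10, 0.156); P(1 ≤ X ≤ 3) = Σ C(10,k) p^k (1−p)^(10−k) over k:
  k=1: C(10,1)·0.156^1·0.844^9 = 0.339005
  k=2: C(10,2)·0.156^2·0.844^8 = 0.281969
  k=3: C(10,3)·0.156^3·0.844^7 = 0.138980
Total = 0.759954

0.7600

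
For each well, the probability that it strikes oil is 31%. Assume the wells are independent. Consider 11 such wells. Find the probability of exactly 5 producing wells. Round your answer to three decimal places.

X ~ Binomial(n=11, p=0.31).
P(X=5) = C(11,5) · p^5 · (1−p)^6
= 462 · 0.0028629 · 0.10792 = 0.14274

0.143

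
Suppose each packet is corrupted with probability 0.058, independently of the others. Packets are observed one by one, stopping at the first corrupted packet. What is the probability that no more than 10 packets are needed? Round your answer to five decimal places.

Y = number of packets to the first success; geometric, p = 0.058.
P(Y ≤ 10) = 1 − (1−p)^10 = 1 − 0.5501854 = 0.4498146

0.44981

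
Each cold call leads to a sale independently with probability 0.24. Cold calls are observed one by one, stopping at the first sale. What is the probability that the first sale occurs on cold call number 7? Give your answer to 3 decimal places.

0.046

Geometric (trials to first success), p = 0.24.
P(Y = 7) = (1−p)^6 · p = 0.1927 · 0.24 = 0.04625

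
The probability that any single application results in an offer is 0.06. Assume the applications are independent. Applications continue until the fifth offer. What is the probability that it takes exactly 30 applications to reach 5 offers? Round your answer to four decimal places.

0.0039

Y = trial on which the fifth success occurs; negative binomial, r=5, p=0.06.
P(Y=30) = C(29,4) · p^5 · (1−p)^25
= 23751 · 7.776e-07 · 0.21291 = 0.003932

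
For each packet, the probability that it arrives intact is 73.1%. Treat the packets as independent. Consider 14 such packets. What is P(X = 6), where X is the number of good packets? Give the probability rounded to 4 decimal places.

0.0126

X ~ Binomial(n=14, p=0.731).
P(X=6) = C(14,6) · p^6 · (1−p)^8
= 3003 · 0.15258 · 2.7417e-05 = 0.012563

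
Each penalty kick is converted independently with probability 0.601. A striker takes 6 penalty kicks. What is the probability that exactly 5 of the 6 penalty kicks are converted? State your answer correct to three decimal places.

0.188

X ~ Binomial(n=6, p=0.601).
P(X=5) = C(6,5) · p^5 · (1−p)^1
= 6 · 0.07841 · 0.399 = 0.18771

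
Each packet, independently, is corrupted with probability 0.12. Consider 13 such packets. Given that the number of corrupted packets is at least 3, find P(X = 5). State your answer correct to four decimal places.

X ~ Binomial(13, 0.12). Want P(X=5 | X≥3) = P(X=5) / P(X≥3).
P(X=5) = C(13,5)·0.12^5·0.88^8 = 0.011517
P(X≥3) = 1 − 0.189791 − 0.336447 − 0.275275 = 0.198488
Ratio = 0.011517 / 0.198488 = 0.058025

0.0580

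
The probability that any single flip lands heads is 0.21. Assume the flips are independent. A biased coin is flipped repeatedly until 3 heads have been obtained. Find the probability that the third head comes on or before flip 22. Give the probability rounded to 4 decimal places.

0.8704

Finishing within 22 flips ⇔ at least 3 successes in the first 22. With X ~ Binomial(22, 0.21), P(Y ≤ 22) = 1 − P(X ≤ 2).
  k=0: C(22,0)·0.21^0·0.79^22 = 0.005595
  k=1: C(22,1)·0.21^1·0.79^21 = 0.032720
  k=2: C(22,2)·0.21^2·0.79^20 = 0.091326
1 − 0.129640 = 0.870360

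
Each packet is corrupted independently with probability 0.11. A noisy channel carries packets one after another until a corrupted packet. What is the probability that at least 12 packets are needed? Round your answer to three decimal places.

Y = number of packets to the first success; geometric, p = 0.11.
P(Y > 11) = P(first 11 all fail) = (1−p)^11 = 0.27752

0.278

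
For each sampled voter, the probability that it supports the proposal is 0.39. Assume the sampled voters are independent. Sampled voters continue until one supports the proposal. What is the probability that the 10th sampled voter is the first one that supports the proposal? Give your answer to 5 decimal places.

0.00456

Geometric (trials to first success), p = 0.39.
P(Y = 10) = (1−p)^9 · p = 0.011694 · 0.39 = 0.0045607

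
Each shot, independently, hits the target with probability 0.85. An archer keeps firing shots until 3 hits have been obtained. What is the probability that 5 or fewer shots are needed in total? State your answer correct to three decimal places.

0.973

Finishing within 5 shots ⇔ at least 3 successes in the first 5. With X ~ Binomial(5, 0.85), P(Y ≤ 5) = 1 − P(X ≤ 2).
  k=0: C(5,0)·0.85^0·0.15^5 = 0.00008
  k=1: C(5,1)·0.85^1·0.15^4 = 0.00215
  k=2: C(5,2)·0.85^2·0.15^3 = 0.02438
1 − 0.02661 = 0.97339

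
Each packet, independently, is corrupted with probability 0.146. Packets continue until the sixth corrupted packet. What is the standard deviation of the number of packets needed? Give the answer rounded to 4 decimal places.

15.5043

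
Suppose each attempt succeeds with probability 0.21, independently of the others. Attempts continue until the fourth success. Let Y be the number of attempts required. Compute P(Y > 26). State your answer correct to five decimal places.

Needing more than 26 attempts ⇔ fewer than 4 successes in the first 26. With X ~ Binomial(26, 0.21), P(Y > 26) = P(X ≤ 3).
  k=0: C(26,0)·0.21^0·0.79^26 = 0.0021792
  k=1: C(26,1)·0.21^1·0.79^25 = 0.0150616
  k=2: C(26,2)·0.21^2·0.79^24 = 0.0500463
  k=3: C(26,3)·0.21^3·0.79^23 = 0.1064276
P(X ≤ 3) = 0.1737147

0.17371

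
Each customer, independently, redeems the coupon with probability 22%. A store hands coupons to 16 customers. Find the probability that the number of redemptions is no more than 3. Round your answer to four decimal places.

0.5186

X ~ Binomial(16, 0.22); P(X ≤ 3) = Σ C(16,k) p^k (1−p)^(16−k) over k:
  k=0: C(16,0)·0.22^0·0.78^16 = 0.018772
  k=1: C(16,1)·0.22^1·0.78^15 = 0.084715
  k=2: C(16,2)·0.22^2·0.78^14 = 0.179205
  k=3: C(16,3)·0.22^3·0.78^13 = 0.235877
Total = 0.518570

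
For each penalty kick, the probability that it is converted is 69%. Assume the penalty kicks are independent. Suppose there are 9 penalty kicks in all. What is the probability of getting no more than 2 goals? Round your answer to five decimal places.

X ~ Binomial(9, 0.69); P(X ≤ 2) = Σ C(9,k) p^k (1−p)^(9−k) over k:
  k=0: C(9,0)·0.69^0·0.31^9 = 0.0000264
  k=1: C(9,1)·0.69^1·0.31^8 = 0.0005296
  k=2: C(9,2)·0.69^2·0.31^7 = 0.0047156
Total = 0.0052716

0.00527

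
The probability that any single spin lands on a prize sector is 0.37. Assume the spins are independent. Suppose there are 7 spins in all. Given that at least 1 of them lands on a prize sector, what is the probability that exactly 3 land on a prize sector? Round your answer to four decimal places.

0.2907

X ~ Binomial(7, 0.37). Want P(X=3 | X≥1) = P(X=3) / P(X≥1).
P(X=3) = C(7,3)·0.37^3·0.63^4 = 0.279277
P(X≥1) = 1 − 0.039390 = 0.960610
Ratio = 0.279277 / 0.960610 = 0.290729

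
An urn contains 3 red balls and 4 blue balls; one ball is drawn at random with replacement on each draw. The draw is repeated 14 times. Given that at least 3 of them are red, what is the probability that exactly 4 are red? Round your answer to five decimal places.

X ~ Binomial(14, 0.428571). Want P(X=4 | X≥3) = P(X=4) / P(X≥3).
P(X=4) = C(14,4)·0.428571^4·0.571429^10 = 0.1253564
P(X≥3) = 1 − 0.0003958 − 0.0041558 − 0.0202596 = 0.9751888
Ratio = 0.1253564 / 0.9751888 = 0.1285458

0.12855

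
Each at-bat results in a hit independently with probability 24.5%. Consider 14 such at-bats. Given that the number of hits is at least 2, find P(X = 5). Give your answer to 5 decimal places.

X ~ Binomial(14, 0.245). Want P(X=5 | X≥2) = P(X=5) / P(X≥2).
P(X=5) = C(14,5)·0.245^5·0.755^9 = 0.1408695
P(X≥2) = 1 − 0.0195550 − 0.0888392 = 0.8916059
Ratio = 0.1408695 / 0.8916059 = 0.1579953

0.15800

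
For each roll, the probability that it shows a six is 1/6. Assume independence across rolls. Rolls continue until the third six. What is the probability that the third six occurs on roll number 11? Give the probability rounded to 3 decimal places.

0.048

Y = trial on which the third success occurs; negative binomial, r=3, p=0.166667.
P(Y=11) = C(10,2) · p^3 · (1−p)^8
= 45 · 0.0046296 · 0.23257 = 0.04845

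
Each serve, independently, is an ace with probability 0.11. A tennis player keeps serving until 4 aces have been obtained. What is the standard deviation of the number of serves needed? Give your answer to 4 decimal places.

17.1527

Y = total serves until the fourth success; negative binomial with r=4, p=0.11.
SD(Y) = √[r(1−p)/p²] = √(294.214876) = 17.152693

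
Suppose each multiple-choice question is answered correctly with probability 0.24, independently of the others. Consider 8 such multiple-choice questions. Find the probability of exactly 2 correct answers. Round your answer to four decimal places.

0.3108

X ~ Binomial(n=8, p=0.24).
P(X=2) = C(8,2) · p^2 · (1−p)^6
= 28 · 0.0576 · 0.1927 = 0.310786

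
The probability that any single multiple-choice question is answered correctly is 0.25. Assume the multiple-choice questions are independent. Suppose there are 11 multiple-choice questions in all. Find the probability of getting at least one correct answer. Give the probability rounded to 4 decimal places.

0.9578

P(at least one) = 1 − P(none) = 1 − (1 − 0.25)^11
= 1 − 0.042235 = 0.957765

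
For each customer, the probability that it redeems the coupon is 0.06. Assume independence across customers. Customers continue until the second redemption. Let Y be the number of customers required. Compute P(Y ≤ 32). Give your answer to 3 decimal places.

Finishing within 32 customers ⇔ at least 2 successes in the first 32. With X ~ Binomial(32, 0.06), P(Y ≤ 32) = 1 − P(X ≤ 1).
  k=0: C(32,0)·0.06^0·0.94^32 = 0.13807
  k=1: C(32,1)·0.06^1·0.94^31 = 0.28201
1 − 0.42008 = 0.57992

0.580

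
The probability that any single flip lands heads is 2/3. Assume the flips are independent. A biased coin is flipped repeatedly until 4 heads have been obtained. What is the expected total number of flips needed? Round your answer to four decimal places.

Y = total flips until the fourth success; negative binomial with r=4, p=0.666667.
E[Y] = r / p = 4 / 0.666667 = 6.000000

6.0000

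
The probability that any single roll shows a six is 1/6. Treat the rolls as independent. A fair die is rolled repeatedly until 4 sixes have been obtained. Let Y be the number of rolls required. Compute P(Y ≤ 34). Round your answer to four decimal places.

0.8413

Finishing within 34 rolls ⇔ at least 4 successes in the first 34. With X ~ Binomial(34, 0.166667), P(Y ≤ 34) = 1 − P(X ≤ 3).
  k=0: C(34,0)·0.166667^0·0.833333^34 = 0.002032
  k=1: C(34,1)·0.166667^1·0.833333^33 = 0.013815
  k=2: C(34,2)·0.166667^2·0.833333^32 = 0.045589
  k=3: C(34,3)·0.166667^3·0.833333^31 = 0.097257
1 − 0.158692 = 0.841308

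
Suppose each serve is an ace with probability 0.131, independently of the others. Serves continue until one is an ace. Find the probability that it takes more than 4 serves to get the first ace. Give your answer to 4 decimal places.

0.5703

Y = number of serves to the first success; geometric, p = 0.131.
P(Y > 4) = P(first 4 all fail) = (1−p)^4 = 0.570268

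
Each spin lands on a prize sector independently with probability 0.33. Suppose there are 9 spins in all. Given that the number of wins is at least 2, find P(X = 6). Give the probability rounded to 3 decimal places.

0.038

X ~ Binomial(9, 0.33). Want P(X=6 | X≥2) = P(X=6) / P(X≥2).
P(X=6) = C(9,6)·0.33^6·0.67^3 = 0.03263
P(X≥2) = 1 − 0.02721 − 0.12060 = 0.85219
Ratio = 0.03263 / 0.85219 = 0.03829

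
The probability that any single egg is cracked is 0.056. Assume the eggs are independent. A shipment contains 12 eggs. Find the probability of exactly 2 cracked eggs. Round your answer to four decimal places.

0.1163

X ~ Binomial(n=12, p=0.056).
P(X=2) = C(12,2) · p^2 · (1−p)^10
= 66 · 0.003136 · 0.56198 = 0.116316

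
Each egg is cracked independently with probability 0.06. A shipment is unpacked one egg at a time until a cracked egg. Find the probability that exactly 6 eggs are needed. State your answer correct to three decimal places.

Geometric (trials to first success), p = 0.06.
P(Y = 6) = (1−p)^5 · p = 0.7339 · 0.06 = 0.04403

0.044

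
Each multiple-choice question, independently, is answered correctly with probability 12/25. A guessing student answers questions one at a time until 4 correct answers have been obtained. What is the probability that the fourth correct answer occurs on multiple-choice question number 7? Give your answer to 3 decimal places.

0.149

Y = trial on which the fourth success occurs; negative binomial, r=4, p=0.48.
P(Y=7) = C(6,3) · p^4 · (1−p)^3
= 20 · 0.053084 · 0.14061 = 0.14928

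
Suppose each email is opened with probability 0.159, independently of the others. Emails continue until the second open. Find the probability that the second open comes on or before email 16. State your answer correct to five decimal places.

0.74794

Finishing within 16 emails ⇔ at least 2 successes in the first 16. With X ~ Binomial(16, 0.159), P(Y ≤ 16) = 1 − P(X ≤ 1).
  k=0: C(16,0)·0.159^0·0.841^16 = 0.0626233
  k=1: C(16,1)·0.159^1·0.841^15 = 0.1894336
1 − 0.2520569 = 0.7479431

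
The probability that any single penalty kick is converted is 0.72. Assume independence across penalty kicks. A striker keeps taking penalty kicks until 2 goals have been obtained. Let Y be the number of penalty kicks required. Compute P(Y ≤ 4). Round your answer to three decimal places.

0.931

Finishing within 4 penalty kicks ⇔ at least 2 successes in the first 4. With X ~ Binomial(4, 0.72), P(Y ≤ 4) = 1 − P(X ≤ 1).
  k=0: C(4,0)·0.72^0·0.28^4 = 0.00615
  k=1: C(4,1)·0.72^1·0.28^3 = 0.06322
1 − 0.06937 = 0.93063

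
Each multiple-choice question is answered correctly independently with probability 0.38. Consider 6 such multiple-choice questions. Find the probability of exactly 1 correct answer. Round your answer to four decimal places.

0.2089

X ~ Binomial(n=6, p=0.38).
P(X=1) = C(6,1) · p^1 · (1−p)^5
= 6 · 0.38 · 0.091613 = 0.208878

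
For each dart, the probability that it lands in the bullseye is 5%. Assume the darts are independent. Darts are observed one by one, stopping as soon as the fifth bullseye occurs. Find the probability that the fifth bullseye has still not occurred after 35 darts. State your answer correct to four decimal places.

0.9710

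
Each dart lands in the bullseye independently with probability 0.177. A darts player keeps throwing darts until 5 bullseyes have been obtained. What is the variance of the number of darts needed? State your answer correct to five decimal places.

Y = total darts until the fifth success; negative binomial with r=5, p=0.177.
Var(Y) = r(1−p)/p² = 5·0.823 / 0.177² = 131.3479524

131.34795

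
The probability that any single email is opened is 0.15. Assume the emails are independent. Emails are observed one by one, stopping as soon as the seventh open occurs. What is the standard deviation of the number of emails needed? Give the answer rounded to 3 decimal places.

16.262

Y = total emails until the seventh success; negative binomial with r=7, p=0.15.
SD(Y) = √[r(1−p)/p²] = √(264.44444) = 16.26175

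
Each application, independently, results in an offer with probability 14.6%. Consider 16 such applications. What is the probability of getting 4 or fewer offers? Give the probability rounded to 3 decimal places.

X ~ Binomial(16, 0.146); P(X ≤ 4) = Σ C(16,k) p^k (1−p)^(16−k) over k:
  k=0: C(16,0)·0.146^0·0.854^16 = 0.08004
  k=1: C(16,1)·0.146^1·0.854^15 = 0.21895
  k=2: C(16,2)·0.146^2·0.854^14 = 0.28074
  k=3: C(16,3)·0.146^3·0.854^13 = 0.22397
  k=4: C(16,4)·0.146^4·0.854^12 = 0.12444
Total = 0.92815

0.928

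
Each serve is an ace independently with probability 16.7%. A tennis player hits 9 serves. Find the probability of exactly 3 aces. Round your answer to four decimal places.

0.1307

X ~ Binomial(n=9, p=0.167).
P(X=3) = C(9,3) · p^3 · (1−p)^6
= 84 · 0.0046575 · 0.3341 = 0.130707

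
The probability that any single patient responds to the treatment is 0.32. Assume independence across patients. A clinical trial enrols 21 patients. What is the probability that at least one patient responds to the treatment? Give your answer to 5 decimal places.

0.99970

P(at least one) = 1 − P(none) = 1 − (1 − 0.32)^21
= 1 − 0.0003039 = 0.9996961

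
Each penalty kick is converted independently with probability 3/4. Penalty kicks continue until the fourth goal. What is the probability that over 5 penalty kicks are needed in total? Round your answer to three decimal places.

0.367

Needing more than 5 penalty kicks ⇔ fewer than 4 successes in the first 5. With X ~ Binomial(5, 0.75), P(Y > 5) = P(X ≤ 3).
  k=0: C(5,0)·0.75^0·0.25^5 = 0.00098
  k=1: C(5,1)·0.75^1·0.25^4 = 0.01465
  k=2: C(5,2)·0.75^2·0.25^3 = 0.08789
  k=3: C(5,3)·0.75^3·0.25^2 = 0.26367
P(X ≤ 3) = 0.36719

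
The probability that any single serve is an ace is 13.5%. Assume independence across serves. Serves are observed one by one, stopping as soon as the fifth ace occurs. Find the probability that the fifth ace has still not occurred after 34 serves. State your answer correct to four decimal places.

0.5071

Needing more than 34 serves ⇔ fewer than 5 successes in the first 34. With X ~ Binomial(34, 0.135), P(Y > 34) = P(X ≤ 4).
  k=0: C(34,0)·0.135^0·0.865^34 = 0.007220
  k=1: C(34,1)·0.135^1·0.865^33 = 0.038313
  k=2: C(34,2)·0.135^2·0.865^32 = 0.098661
  k=3: C(34,3)·0.135^3·0.865^31 = 0.164245
  k=4: C(34,4)·0.135^4·0.865^30 = 0.198661
P(X ≤ 4) = 0.507100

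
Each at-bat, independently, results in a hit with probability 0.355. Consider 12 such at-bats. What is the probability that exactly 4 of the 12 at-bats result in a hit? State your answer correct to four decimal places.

0.2355

X ~ Binomial(n=12, p=0.355).
P(X=4) = C(12,4) · p^4 · (1−p)^8
= 495 · 0.015882 · 0.029956 = 0.235503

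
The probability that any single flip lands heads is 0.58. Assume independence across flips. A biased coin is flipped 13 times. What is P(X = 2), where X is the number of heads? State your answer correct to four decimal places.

X ~ Binomial(n=13, p=0.58).
P(X=2) = C(13,2) · p^2 · (1−p)^11
= 78 · 0.3364 · 7.1737e-05 = 0.001882

0.0019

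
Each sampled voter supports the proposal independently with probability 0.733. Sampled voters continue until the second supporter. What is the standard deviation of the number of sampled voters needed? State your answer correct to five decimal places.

Y = total sampled voters until the second success; negative binomial with r=2, p=0.733.
SD(Y) = √[r(1−p)/p²] = √(0.9938785) = 0.9969346

0.99693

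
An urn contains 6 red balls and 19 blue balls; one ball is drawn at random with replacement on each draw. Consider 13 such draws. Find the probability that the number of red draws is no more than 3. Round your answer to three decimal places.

0.618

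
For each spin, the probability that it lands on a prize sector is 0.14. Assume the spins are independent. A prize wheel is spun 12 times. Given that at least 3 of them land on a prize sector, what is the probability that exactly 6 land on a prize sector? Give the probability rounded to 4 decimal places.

X ~ Binomial(12, 0.14). Want P(X=6 | X≥3) = P(X=6) / P(X≥3).
P(X=6) = C(12,6)·0.14^6·0.86^6 = 0.002815
P(X≥3) = 1 − 0.163675 − 0.319737 − 0.286276 = 0.230313
Ratio = 0.002815 / 0.230313 = 0.012221

0.0122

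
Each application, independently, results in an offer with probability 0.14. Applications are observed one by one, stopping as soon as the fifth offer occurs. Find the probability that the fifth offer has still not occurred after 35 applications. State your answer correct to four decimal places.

0.4460

Needing more than 35 applications ⇔ fewer than 5 successes in the first 35. With X ~ Binomial(35, 0.14), P(Y > 35) = P(X ≤ 4).
  k=0: C(35,0)·0.14^0·0.86^35 = 0.005099
  k=1: C(35,1)·0.14^1·0.86^34 = 0.029050
  k=2: C(35,2)·0.14^2·0.86^33 = 0.080394
  k=3: C(35,3)·0.14^3·0.86^32 = 0.143961
  k=4: C(35,4)·0.14^4·0.86^31 = 0.187484
P(X ≤ 4) = 0.445987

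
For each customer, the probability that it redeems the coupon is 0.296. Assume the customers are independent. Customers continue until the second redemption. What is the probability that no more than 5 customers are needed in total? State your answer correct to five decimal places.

Finishing within 5 customers ⇔ at least 2 successes in the first 5. With X ~ Binomial(5, 0.296), P(Y ≤ 5) = 1 − P(X ≤ 1).
  k=0: C(5,0)·0.296^0·0.704^5 = 0.1729272
  k=1: C(5,1)·0.296^1·0.704^4 = 0.3635401
1 − 0.5364673 = 0.4635327

0.46353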